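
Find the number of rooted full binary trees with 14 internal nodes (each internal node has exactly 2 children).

The structures are counted by the Catalan number C_n. Here n = 14.
Using C_0 = 1 and C_(k+1) = C_k x 2(2k+1)/(k+2), build up term by term: C_1=1, C_2=2, C_3=5, C_4=14, C_5=42, C_6=132, C_7=429, C_8=1430, C_9=4862, C_10=16796, C_11=58786, C_12=208012, C_13=742900, C_14=2674440.

Final answer: C_{14} = 2674440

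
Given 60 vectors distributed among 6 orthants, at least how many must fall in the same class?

By pigeonhole with 60 objects and 6 categories: ceiling(60/6).

Final answer: 10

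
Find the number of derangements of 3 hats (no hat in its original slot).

Use the recurrence D(n) = (n-1)(D(n-1) + D(n-2)) with D(0)=1, D(1)=0.
D(2) = 1 x (0 + 1) = 1
D(3) = 2 x (D(2) + D(1)) = 2 x (1 + 0)

Final answer: D(3) = 2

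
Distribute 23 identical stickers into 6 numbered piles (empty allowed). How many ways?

Stars and bars: C(n+k-1, k-1) = C(28,5).

Final answer: C(28,5) = 98280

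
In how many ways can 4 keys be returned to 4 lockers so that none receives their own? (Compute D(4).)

Use the recurrence D(n) = (n-1)(D(n-1) + D(n-2)) with D(0)=1, D(1)=0.
D(2) = 1 x (0 + 1) = 1
D(3) = 2 x (1 + 0) = 2
D(4) = 3 x (D(3) + D(2)) = 3 x (2 + 1)

Final answer: D(4) = 9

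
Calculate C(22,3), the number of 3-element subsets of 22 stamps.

C(22,3) = 22!/(3! x (22-3)!).

Final answer: C(22,3) = 1540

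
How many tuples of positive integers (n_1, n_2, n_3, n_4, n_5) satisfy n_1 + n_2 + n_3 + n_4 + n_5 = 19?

Substitute n'_i = n_i - 1 (so n'_i >= 0). Then sum n'_i = 19 - 5 = 14.
Stars and bars: C(14+5-1, 5-1) = C(18,4).

Final answer: C(18,4) = 3060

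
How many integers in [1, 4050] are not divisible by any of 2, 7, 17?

|div by 2|=2025, |div by 7|=578, |div by 17|=238.
|div by 2&7|=289, |div by 2&17|=119, |div by 7&17|=34, |div by all|=17.
By inclusion-exclusion, divisible by at least one: 2025+578+238-289-119-34+17 = 2416.
Not divisible by any: 4050 - 2416.

Final answer: 1634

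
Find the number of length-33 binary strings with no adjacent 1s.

A valid string ends in 0 (append to any length-(n-1) valid string) or in 01 (append to any length-(n-2) valid string), so a(n) = a(n-1) + a(n-2) with a(1)=2, a(2)=3.
Computing successive values: a(1)=2, a(2)=3, a(3)=5, a(4)=8, a(5)=13, a(6)=21, a(7)=34, a(8)=55, a(9)=89, a(10)=144, a(11)=233, a(12)=377, a(13)=610, a(14)=987, a(15)=1597, a(16)=2584, a(17)=4181, a(18)=6765, a(19)=10946, a(20)=17711, a(21)=28657, a(22)=46368, a(23)=75025, a(24)=121393, a(25)=196418, a(26)=317811, a(27)=514229, a(28)=832040, a(29)=1346269, a(30)=2178309, a(31)=3524578, a(32)=5702887, a(33)=9227465.

Final answer: 9227465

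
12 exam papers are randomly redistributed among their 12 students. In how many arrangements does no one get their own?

Derangements satisfy D(n) = (n-1)(D(n-1) + D(n-2)), starting from D(0)=1, D(1)=0.
D(2) = 1 x (0 + 1) = 1
D(3) = 2 x (1 + 0) = 2
D(4) = 3 x (2 + 1) = 9
D(5) = 4 x (9 + 2) = 44
D(6) = 5 x (44 + 9) = 265
D(7) = 6 x (265 + 44) = 1854
D(8) = 7 x (1854 + 265) = 14833
D(9) = 8 x (14833 + 1854) = 133496
D(10) = 9 x (133496 + 14833) = 1334961
D(11) = 10 x (1334961 + 133496) = 14684570
D(12) = 11 x (D(11) + D(10)) = 11 x (14684570 + 1334961)

Final answer: D(12) = 176214841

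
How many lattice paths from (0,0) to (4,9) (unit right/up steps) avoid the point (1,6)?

Total paths to (4,9): C(13,9) = 715.
Paths through (1,6): C(7,6) x C(6,3) = 140.
Avoiding (1,6): 715 - 140.

Final answer: 575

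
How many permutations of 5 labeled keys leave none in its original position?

Derangements satisfy D(n) = (n-1)(D(n-1) + D(n-2)), starting from D(0)=1, D(1)=0.
D(2) = 1 x (0 + 1) = 1
D(3) = 2 x (1 + 0) = 2
D(4) = 3 x (2 + 1) = 9
D(5) = 4 x (D(4) + D(3)) = 4 x (9 + 2)

Final answer: D(5) = 44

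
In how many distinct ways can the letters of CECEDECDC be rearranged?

Letters (C:4, D:2, E:3). Total letters: 9.
Permutations = 9!/(4! x 3! x 2!).

Final answer: 1260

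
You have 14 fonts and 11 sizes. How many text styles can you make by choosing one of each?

By the multiplication principle: 14 x 11.

Final answer: 154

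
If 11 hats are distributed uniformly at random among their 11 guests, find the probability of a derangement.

Derangements satisfy D(n) = (n-1)(D(n-1) + D(n-2)), starting from D(0)=1, D(1)=0.
Building up: D(2)=1, D(3)=2, D(4)=9, D(5)=44, D(6)=265, D(7)=1854, D(8)=14833, D(9)=133496, D(10)=1334961, D(11)=14684570.
Total arrangements: 11! = 39916800.
Probability = D(11)/11! = 1468457/3991680.

Final answer: D(11)/11! = 14684570/39916800 = 0.367879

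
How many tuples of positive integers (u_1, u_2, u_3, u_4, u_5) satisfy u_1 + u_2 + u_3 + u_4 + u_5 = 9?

Substitute u'_i = u_i - 1 (so u'_i >= 0). Then sum u'_i = 9 - 5 = 4.
Stars and bars: C(4+5-1, 5-1) = C(8,4).

Final answer: C(8,4) = 70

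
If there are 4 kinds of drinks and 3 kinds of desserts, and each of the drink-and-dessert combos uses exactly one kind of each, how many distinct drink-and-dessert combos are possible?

By the multiplication principle: 4 x 3.

Final answer: 12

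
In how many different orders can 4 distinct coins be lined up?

The number of ways to arrange 4 distinct objects is 4!.

Final answer: 4! = 24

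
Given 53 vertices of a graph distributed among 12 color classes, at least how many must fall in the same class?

By pigeonhole with 53 objects and 12 categories: ceiling(53/12).

Final answer: 5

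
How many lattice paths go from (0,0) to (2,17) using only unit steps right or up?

Each path has 2 right steps and 17 up steps in some order (19 steps total).
Choose which 17 of the 19 steps are up: C(19,17).

Final answer: C(19,17) = 171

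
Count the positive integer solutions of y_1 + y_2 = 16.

Substitute y'_i = y_i - 1 (so y'_i >= 0). Then sum y'_i = 16 - 2 = 14.
Stars and bars: C(14+2-1, 2-1) = C(15,1).

Final answer: C(15,1) = 15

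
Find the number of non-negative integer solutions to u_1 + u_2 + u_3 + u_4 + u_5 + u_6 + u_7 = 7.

Stars and bars with 7 stars and 6 bars:
C(7+7-1, 7-1) = C(13,6).

Final answer: C(13,6) = 1716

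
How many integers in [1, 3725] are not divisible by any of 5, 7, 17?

|div by 5|=745, |div by 7|=532, |div by 17|=219.
|div by 5&7|=106, |div by 5&17|=43, |div by 7&17|=31, |div by all|=6.
By inclusion-exclusion, divisible by at least one: 745+532+219-106-43-31+6 = 1322.
Not divisible by any: 3725 - 1322.

Final answer: 2403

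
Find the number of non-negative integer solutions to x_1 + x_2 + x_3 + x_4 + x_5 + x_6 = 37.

Stars and bars with 37 stars and 5 bars:
C(37+6-1, 6-1) = C(42,5).

Final answer: C(42,5) = 850668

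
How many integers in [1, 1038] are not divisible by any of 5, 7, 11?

|div by 5|=207, |div by 7|=148, |div by 11|=94.
|div by 5&7|=29, |div by 5&11|=18, |div by 7&11|=13, |div by all|=2.
By inclusion-exclusion, divisible by at least one: 207+148+94-29-18-13+2 = 391.
Not divisible by any: 1038 - 391.

Final answer: 647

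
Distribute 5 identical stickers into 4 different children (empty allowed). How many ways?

Stars and bars: C(n+k-1, k-1) = C(8,3).

Final answer: C(8,3) = 56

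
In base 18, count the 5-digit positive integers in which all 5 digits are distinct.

The leading digit has 17 choices (anything but zero); the next has 17 (anything but the first), then 16, and so on, one fewer each time.
Total: 17 x 17 x 16 x 15 x 14.

Final answer: 971040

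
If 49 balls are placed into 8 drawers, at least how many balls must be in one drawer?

By the pigeonhole principle: ceiling(49/8).

Final answer: 7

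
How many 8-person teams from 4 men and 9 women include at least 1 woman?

Sum over valid woman counts:
C(9,4)C(4,4) = 126
C(9,5)C(4,3) = 504
C(9,6)C(4,2) = 504
C(9,7)C(4,1) = 144
C(9,8)C(4,0) = 9
Total: 126 + 504 + 504 + 144 + 9.

Final answer: 1287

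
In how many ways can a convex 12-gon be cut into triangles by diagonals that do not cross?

This is a standard Catalan-number count: the answer is C_n. Here n = 12 - 2 = 10.
C_n = (2n)!/(n!(n+1)!), so C_{10} = 20!/(10! x 11!) = C(20,10)/11 = 184756/11.

Final answer: C_{10} = 16796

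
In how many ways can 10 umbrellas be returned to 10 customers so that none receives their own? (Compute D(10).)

D(n) = (n-1)(D(n-1) + D(n-2)), D(0)=1, D(1)=0.
D(2) = 1 x (0 + 1) = 1
D(3) = 2 x (1 + 0) = 2
D(4) = 3 x (2 + 1) = 9
D(5) = 4 x (9 + 2) = 44
D(6) = 5 x (44 + 9) = 265
D(7) = 6 x (265 + 44) = 1854
D(8) = 7 x (1854 + 265) = 14833
D(9) = 8 x (14833 + 1854) = 133496
D(10) = 9 x (D(9) + D(8)) = 9 x (133496 + 14833)

Final answer: D(10) = 1334961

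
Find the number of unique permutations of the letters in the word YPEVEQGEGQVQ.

Letters (E:3, G:2, P:1, Q:3, V:2, Y:1). Total letters: 12.
Permutations = 12!/(3! x 3! x 2! x 2!).

Final answer: 3326400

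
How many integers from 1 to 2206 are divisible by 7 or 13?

Multiples of 7: 315. Multiples of 13: 169. Of both (lcm=91): 24.
By inclusion-exclusion: 315 + 169 - 24.

Final answer: 460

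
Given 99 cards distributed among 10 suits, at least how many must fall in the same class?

By pigeonhole with 99 objects and 10 categories: ceiling(99/10).

Final answer: 10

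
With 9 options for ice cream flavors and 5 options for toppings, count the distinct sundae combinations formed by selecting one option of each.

By the multiplication principle: 9 x 5.

Final answer: 45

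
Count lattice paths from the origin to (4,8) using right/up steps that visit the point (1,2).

Paths (0,0)->(1,2): C(3,2) = 3.
Paths (1,2)->(4,8): C(9,6) = 84.
By multiplication principle: 3 x 84.

Final answer: 252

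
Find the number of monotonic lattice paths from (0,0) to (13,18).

Each path has 13 right steps and 18 up steps in some order (31 steps total).
Choose which 18 of the 31 steps are up: C(31,18).

Final answer: C(31,18) = 206253075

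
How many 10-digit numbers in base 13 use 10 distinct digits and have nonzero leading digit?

The leading digit has 12 choices (anything but zero); the next has 12 (anything but the first), then 11, and so on, one fewer each time.
Total: 12 x 12 x 11 x 10 x 9 x 8 x 7 x 6 x 5 x 4.

Final answer: 958003200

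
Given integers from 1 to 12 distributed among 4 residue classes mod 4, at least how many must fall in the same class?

By pigeonhole with 12 objects and 4 categories: ceiling(12/4).

Final answer: 3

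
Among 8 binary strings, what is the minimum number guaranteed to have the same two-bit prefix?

There are 4 possible values for two-bit prefix. With 8 binary strings and 4 categories, by pigeonhole: ceiling(8/4).

Final answer: 2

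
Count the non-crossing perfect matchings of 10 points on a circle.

This is a standard Catalan-number count: the answer is C_n. Here n = 10/2 = 5.
C_n = C(2n,n)/(n+1), so C_{5} = C(10,5)/6 = 252/6.

Final answer: C_{5} = 42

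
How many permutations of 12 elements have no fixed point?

D(n) = (n-1)(D(n-1) + D(n-2)), D(0)=1, D(1)=0.
Building up: D(2)=1, D(3)=2, D(4)=9, D(5)=44, D(6)=265, D(7)=1854, D(8)=14833, D(9)=133496, D(10)=1334961, D(11)=14684570.
D(12) = 11 x (D(11) + D(10)) = 11 x (14684570 + 1334961).

Final answer: D(12) = 176214841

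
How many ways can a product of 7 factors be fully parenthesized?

This is counted by the nth Catalan number C_n. Here n = 7 - 1 = 6.
C_n = (2n)!/(n!(n+1)!), so C_{6} = 12!/(6! x 7!) = C(12,6)/7 = 924/7.

Final answer: C_{6} = 132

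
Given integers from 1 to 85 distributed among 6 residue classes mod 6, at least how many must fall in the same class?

By pigeonhole with 85 objects and 6 categories: ceiling(85/6).

Final answer: 15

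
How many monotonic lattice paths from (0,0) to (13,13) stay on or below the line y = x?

Total monotonic paths to (13,13): C(26,13) = 10400600.
Paths that cross above y=x (reflection bijection): C(26,14) = 9657700.
Valid Dyck paths: 10400600 - 9657700.
(This is the Catalan number C_{13}.)

Final answer: C_{13} = 742900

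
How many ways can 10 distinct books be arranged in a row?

The number of ways to arrange 10 distinct objects is 10!.

Final answer: 10! = 3628800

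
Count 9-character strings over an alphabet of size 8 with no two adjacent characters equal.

First character: 8 choices. Each subsequent: 7 choices (must differ from the previous one).
Total: 8 x 7^8.

Final answer: 8 x 7^{8} = 46118408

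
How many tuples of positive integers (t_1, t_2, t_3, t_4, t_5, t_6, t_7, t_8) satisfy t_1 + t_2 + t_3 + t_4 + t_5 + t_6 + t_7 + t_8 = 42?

Substitute t'_i = t_i - 1 (so t'_i >= 0). Then sum t'_i = 42 - 8 = 34.
Stars and bars: C(34+8-1, 8-1) = C(41,7).

Final answer: C(41,7) = 22481940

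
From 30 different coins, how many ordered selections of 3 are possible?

P(30,3) = 30!/(30-3)! = 30!/27!.

Final answer: P(30,3) = 24360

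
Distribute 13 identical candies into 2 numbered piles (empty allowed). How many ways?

Stars and bars: C(n+k-1, k-1) = C(14,1).

Final answer: C(14,1) = 14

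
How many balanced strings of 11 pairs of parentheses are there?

This is counted by the nth Catalan number C_n. Here n = 11 (pairs).
C_n = (2n)!/(n!(n+1)!), so C_{11} = 22!/(11! x 12!) = C(22,11)/12 = 705432/12.

Final answer: C_{11} = 58786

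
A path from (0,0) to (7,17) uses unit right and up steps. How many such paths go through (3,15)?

Paths (0,0)->(3,15): C(18,15) = 816.
Paths (3,15)->(7,17): C(6,2) = 15.
By multiplication principle: 816 x 15.

Final answer: 12240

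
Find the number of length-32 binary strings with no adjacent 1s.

Classify by the final bit: ...0 gives a(n-1) strings, ...01 gives a(n-2) strings. Thus a(n) = a(n-1) + a(n-2) with a(1)=2, a(2)=3.
Building up term by term: a(1)=2, a(2)=3, a(3)=5, a(4)=8, a(5)=13, a(6)=21, a(7)=34, a(8)=55, a(9)=89, a(10)=144, a(11)=233, a(12)=377, a(13)=610, a(14)=987, a(15)=1597, a(16)=2584, a(17)=4181, a(18)=6765, a(19)=10946, a(20)=17711, a(21)=28657, a(22)=46368, a(23)=75025, a(24)=121393, a(25)=196418, a(26)=317811, a(27)=514229, a(28)=832040, a(29)=1346269, a(30)=2178309, a(31)=3524578, a(32)=5702887.

Final answer: 5702887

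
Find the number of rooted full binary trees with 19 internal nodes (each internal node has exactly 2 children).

The structures are counted by the Catalan number C_n. Here n = 19.
C_n = C(2n,n) - C(2n,n+1), so C_{19} = C(38,19) - C(38,20) = 35345263800 - 33578000610.

Final answer: C_{19} = 1767263190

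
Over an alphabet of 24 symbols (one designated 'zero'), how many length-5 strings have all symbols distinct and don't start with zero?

The leading digit has 23 choices (anything but zero); the next has 23 (anything but the first), then 22, and so on, one fewer each time.
Total: 23 x 23 x 22 x 21 x 20.

Final answer: 4887960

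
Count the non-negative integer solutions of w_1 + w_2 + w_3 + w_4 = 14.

Stars and bars with 14 stars and 3 bars:
C(14+4-1, 4-1) = C(17,3).

Final answer: C(17,3) = 680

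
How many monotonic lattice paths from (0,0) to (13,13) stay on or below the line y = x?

Total monotonic paths to (13,13): C(26,13) = 10400600.
A path is bad iff it touches y = x + 1; reflecting its initial segment maps bad paths bijectively onto all paths to (12,14), of which there are C(26,14) = 9657700.
Valid Dyck paths: 10400600 - 9657700.
(This is the Catalan number C_{13}.)

Final answer: C_{13} = 742900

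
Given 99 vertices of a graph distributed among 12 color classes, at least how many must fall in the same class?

By pigeonhole with 99 objects and 12 categories: ceiling(99/12).

Final answer: 9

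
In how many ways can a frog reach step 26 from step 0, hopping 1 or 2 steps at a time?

Let f(n) count the ways. The last step is size 1 or 2, so f(n) = f(n-1) + f(n-2) with f(1)=1, f(2)=2.
Computing successive values: f(1)=1, f(2)=2, f(3)=3, f(4)=5, f(5)=8, f(6)=13, f(7)=21, f(8)=34, f(9)=55, f(10)=89, f(11)=144, f(12)=233, f(13)=377, f(14)=610, f(15)=987, f(16)=1597, f(17)=2584, f(18)=4181, f(19)=6765, f(20)=10946, f(21)=17711, f(22)=28657, f(23)=46368, f(24)=75025, f(25)=121393, f(26)=196418.

Final answer: 196418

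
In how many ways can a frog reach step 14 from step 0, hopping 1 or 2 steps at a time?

Let f(n) be the number of climbs. Removing the last move (1 or 2 steps) gives f(n) = f(n-1) + f(n-2); base cases f(1)=1, f(2)=2.
Computing successive values: f(1)=1, f(2)=2, f(3)=3, f(4)=5, f(5)=8, f(6)=13, f(7)=21, f(8)=34, f(9)=55, f(10)=89, f(11)=144, f(12)=233, f(13)=377, f(14)=610.

Final answer: 610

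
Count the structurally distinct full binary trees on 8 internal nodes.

The structures are counted by the Catalan number C_n. Here n = 8.
C_n = (2n)!/(n!(n+1)!), so C_{8} = 16!/(8! x 9!) = C(16,8)/9 = 12870/9.

Final answer: C_{8} = 1430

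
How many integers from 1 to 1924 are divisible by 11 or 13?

Multiples of 11: 174. Multiples of 13: 148. Of both (lcm=143): 13.
By inclusion-exclusion: 174 + 148 - 13.

Final answer: 309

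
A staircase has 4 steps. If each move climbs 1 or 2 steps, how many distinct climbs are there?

Let f(n) be the number of climbs. Removing the last move (1 or 2 steps) gives f(n) = f(n-1) + f(n-2); base cases f(1)=1, f(2)=2.
Building up term by term: f(1)=1, f(2)=2, f(3)=3, f(4)=5.

Final answer: 5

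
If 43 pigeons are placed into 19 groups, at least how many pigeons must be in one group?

By the pigeonhole principle: ceiling(43/19).

Final answer: 3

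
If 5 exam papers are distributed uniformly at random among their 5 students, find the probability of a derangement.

D(n) = (n-1)(D(n-1) + D(n-2)), D(0)=1, D(1)=0.
Building up: D(2)=1, D(3)=2, D(4)=9, D(5)=44.
Total arrangements: 5! = 120.
Probability = D(5)/5! = 11/30.

Final answer: D(5)/5! = 44/120 = 0.366667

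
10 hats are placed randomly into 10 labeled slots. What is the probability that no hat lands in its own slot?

Derangements satisfy D(n) = (n-1)(D(n-1) + D(n-2)), starting from D(0)=1, D(1)=0.
Building up: D(2)=1, D(3)=2, D(4)=9, D(5)=44, D(6)=265, D(7)=1854, D(8)=14833, D(9)=133496, D(10)=1334961.
Total arrangements: 10! = 3628800.
Probability = D(10)/10! = 16481/44800.

Final answer: D(10)/10! = 1334961/3628800 = 0.367879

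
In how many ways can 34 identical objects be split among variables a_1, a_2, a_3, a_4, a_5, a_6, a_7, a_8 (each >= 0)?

Stars and bars with 34 stars and 7 bars:
C(34+8-1, 8-1) = C(41,7).

Final answer: C(41,7) = 22481940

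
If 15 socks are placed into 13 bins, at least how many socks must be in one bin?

By the pigeonhole principle: ceiling(15/13).

Final answer: 2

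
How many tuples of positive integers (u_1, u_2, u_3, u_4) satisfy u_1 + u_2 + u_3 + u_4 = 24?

Substitute u'_i = u_i - 1 (so u'_i >= 0). Then sum u'_i = 24 - 4 = 20.
Stars and bars: C(20+4-1, 4-1) = C(23,3).

Final answer: C(23,3) = 1771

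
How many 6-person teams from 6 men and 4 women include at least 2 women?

Sum over valid woman counts:
C(4,2)C(6,4) = 90
C(4,3)C(6,3) = 80
C(4,4)C(6,2) = 15
Total: 90 + 80 + 15.

Final answer: 185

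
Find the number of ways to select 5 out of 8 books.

C(8,5) = 8!/(5! x 3!).

Final answer: \binom{8}{5} = 56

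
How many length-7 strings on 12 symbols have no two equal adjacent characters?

Let g(n) count such strings. g(1) = 12, and each valid string of length n-1 extends in 11 ways (any symbol but the last), so g(n) = 11 g(n-1).
Total: g(7) = 12 x 11^6.

Final answer: 12 x 11^{6} = 21258732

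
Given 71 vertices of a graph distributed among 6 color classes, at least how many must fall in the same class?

By pigeonhole with 71 objects and 6 categories: ceiling(71/6).

Final answer: 12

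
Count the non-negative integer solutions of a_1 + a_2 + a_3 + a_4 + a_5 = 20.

Stars and bars with 20 stars and 4 bars:
C(20+5-1, 5-1) = C(24,4).

Final answer: C(24,4) = 10626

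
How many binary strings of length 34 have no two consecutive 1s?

Let a(n) count valid strings. If the last bit is 0 the prefix is any valid string of length n-1; if it is 1 the string must end in 01 with a valid prefix of length n-2. So a(n) = a(n-1) + a(n-2), a(1)=2, a(2)=3.
Building up term by term: a(1)=2, a(2)=3, a(3)=5, a(4)=8, a(5)=13, a(6)=21, a(7)=34, a(8)=55, a(9)=89, a(10)=144, a(11)=233, a(12)=377, a(13)=610, a(14)=987, a(15)=1597, a(16)=2584, a(17)=4181, a(18)=6765, a(19)=10946, a(20)=17711, a(21)=28657, a(22)=46368, a(23)=75025, a(24)=121393, a(25)=196418, a(26)=317811, a(27)=514229, a(28)=832040, a(29)=1346269, a(30)=2178309, a(31)=3524578, a(32)=5702887, a(33)=9227465, a(34)=14930352.

Final answer: 14930352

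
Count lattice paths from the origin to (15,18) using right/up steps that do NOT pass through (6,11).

Total paths to (15,18): C(33,18) = 1037158320.
Paths through (6,11): C(17,11) x C(16,7) = 141581440.
Avoiding (6,11): 1037158320 - 141581440.

Final answer: 895576880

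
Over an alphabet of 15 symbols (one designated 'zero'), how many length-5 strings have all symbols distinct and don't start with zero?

The leading digit has 14 choices (anything but zero); the next has 14 (anything but the first), then 13, and so on, one fewer each time.
Total: 14 x 14 x 13 x 12 x 11.

Final answer: 336336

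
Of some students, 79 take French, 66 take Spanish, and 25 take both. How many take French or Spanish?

|A union B| = |A| + |B| - |A intersect B| = 79 + 66 - 25.

Final answer: 120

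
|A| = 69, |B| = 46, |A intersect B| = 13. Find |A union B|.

|A union B| = |A| + |B| - |A intersect B| = 69 + 46 - 13.

Final answer: 102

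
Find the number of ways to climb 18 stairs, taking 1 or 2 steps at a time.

Condition on the final move: it is a 1-step (f(n-1) ways to get there) or a 2-step (f(n-2) ways), so f(n) = f(n-1) + f(n-2), with f(1)=1, f(2)=2.
Iterating the recurrence: f(1)=1, f(2)=2, f(3)=3, f(4)=5, f(5)=8, f(6)=13, f(7)=21, f(8)=34, f(9)=55, f(10)=89, f(11)=144, f(12)=233, f(13)=377, f(14)=610, f(15)=987, f(16)=1597, f(17)=2584, f(18)=4181.

Final answer: 4181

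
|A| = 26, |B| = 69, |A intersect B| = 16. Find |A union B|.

|A union B| = |A| + |B| - |A intersect B| = 26 + 69 - 16.

Final answer: 79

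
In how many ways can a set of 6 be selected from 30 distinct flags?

C(30,6) = 30!/(6! x 24!).

Final answer: \binom{30}{6} = 593775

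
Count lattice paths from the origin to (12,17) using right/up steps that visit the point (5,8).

Paths (0,0)->(5,8): C(13,8) = 1287.
Paths (5,8)->(12,17): C(16,9) = 11440.
By multiplication principle: 1287 x 11440.

Final answer: 14723280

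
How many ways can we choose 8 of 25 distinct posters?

C(25,8) = 25!/(8! x (25-8)!).

Final answer: C(25,8) = 1081575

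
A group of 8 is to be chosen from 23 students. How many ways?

C(23,8) = 23!/(8! x (23-8)!).

Final answer: C(23,8) = 490314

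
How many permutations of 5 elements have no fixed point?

Use the recurrence D(n) = (n-1)(D(n-1) + D(n-2)) with D(0)=1, D(1)=0.
Building up: D(2)=1, D(3)=2, D(4)=9.
D(5) = 4 x (D(4) + D(3)) = 4 x (9 + 2).

Final answer: D(5) = 44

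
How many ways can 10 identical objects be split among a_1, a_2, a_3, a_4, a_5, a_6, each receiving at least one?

Substitute a'_i = a_i - 1 (so a'_i >= 0). Then sum a'_i = 10 - 6 = 4.
Stars and bars: C(4+6-1, 6-1) = C(9,5).

Final answer: C(9,5) = 126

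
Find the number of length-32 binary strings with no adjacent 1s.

A valid string ends in 0 (append to any length-(n-1) valid string) or in 01 (append to any length-(n-2) valid string), so a(n) = a(n-1) + a(n-2) with a(1)=2, a(2)=3.
Computing successive values: a(1)=2, a(2)=3, a(3)=5, a(4)=8, a(5)=13, a(6)=21, a(7)=34, a(8)=55, a(9)=89, a(10)=144, a(11)=233, a(12)=377, a(13)=610, a(14)=987, a(15)=1597, a(16)=2584, a(17)=4181, a(18)=6765, a(19)=10946, a(20)=17711, a(21)=28657, a(22)=46368, a(23)=75025, a(24)=121393, a(25)=196418, a(26)=317811, a(27)=514229, a(28)=832040, a(29)=1346269, a(30)=2178309, a(31)=3524578, a(32)=5702887.

Final answer: 5702887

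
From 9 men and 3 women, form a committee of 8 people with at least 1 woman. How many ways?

Sum over valid woman counts:
C(3,1)C(9,7) = 108
C(3,2)C(9,6) = 252
C(3,3)C(9,5) = 126
Total: 108 + 252 + 126.

Final answer: 486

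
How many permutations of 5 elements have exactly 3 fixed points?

Choose which 3 elements are fixed: C(5,3) = 10.
Derange the remaining 2 using D(j) = (j-1)(D(j-1) + D(j-2)), D(0)=1, D(1)=0: D(2)=1.
Total: 10 x 1.

Final answer: C(5,3) D(2) = 10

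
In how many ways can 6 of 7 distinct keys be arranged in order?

P(7,6) = 7!/(7-6)! = 7!/1!.

Final answer: P(7,6) = 5040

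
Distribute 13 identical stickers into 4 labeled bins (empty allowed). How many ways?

Stars and bars: C(n+k-1, k-1) = C(16,3).

Final answer: C(16,3) = 560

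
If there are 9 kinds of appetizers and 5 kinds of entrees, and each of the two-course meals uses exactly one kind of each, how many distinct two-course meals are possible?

By the multiplication principle: 9 x 5.

Final answer: 45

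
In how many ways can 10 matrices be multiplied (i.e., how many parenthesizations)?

This is counted by the nth Catalan number C_n. Here n = 10 - 1 = 9.
Using C_0 = 1 and C_(k+1) = C_k x 2(2k+1)/(k+2), build up term by term: C_1=1, C_2=2, C_3=5, C_4=14, C_5=42, C_6=132, C_7=429, C_8=1430, C_9=4862.

Final answer: C_{9} = 4862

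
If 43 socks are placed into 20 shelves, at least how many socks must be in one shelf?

By the pigeonhole principle: ceiling(43/20).

Final answer: 3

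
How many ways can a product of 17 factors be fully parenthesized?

This is a standard Catalan-number count: the answer is C_n. Here n = 17 - 1 = 16.
C_n = (2n)!/(n!(n+1)!), so C_{16} = 32!/(16! x 17!) = C(32,16)/17 = 601080390/17.

Final answer: C_{16} = 35357670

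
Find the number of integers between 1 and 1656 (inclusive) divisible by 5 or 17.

Multiples of 5: 331. Multiples of 17: 97. Of both (lcm=85): 19.
By inclusion-exclusion: 331 + 97 - 19.

Final answer: 409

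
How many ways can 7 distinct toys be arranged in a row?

The number of ways to arrange 7 distinct objects is 7!.

Final answer: 7! = 5040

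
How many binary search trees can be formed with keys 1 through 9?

The structures are counted by the Catalan number C_n. Here n = 9.
C_n = C(2n,n) - C(2n,n+1), so C_{9} = C(18,9) - C(18,10) = 48620 - 43758.

Final answer: C_{9} = 4862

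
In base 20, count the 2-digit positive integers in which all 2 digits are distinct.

First digit: 19 (nonzero). Second: 19 (not first). Third: 18, etc.
Total: 19 x 19.

Final answer: 361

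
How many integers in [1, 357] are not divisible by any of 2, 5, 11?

|div by 2|=178, |div by 5|=71, |div by 11|=32.
|div by 2&5|=35, |div by 2&11|=16, |div by 5&11|=6, |div by all|=3.
By inclusion-exclusion, divisible by at least one: 178+71+32-35-16-6+3 = 227.
Not divisible by any: 357 - 227.

Final answer: 130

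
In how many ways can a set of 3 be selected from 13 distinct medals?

C(13,3) = 13!/(3! x (13-3)!).

Final answer: C(13,3) = 286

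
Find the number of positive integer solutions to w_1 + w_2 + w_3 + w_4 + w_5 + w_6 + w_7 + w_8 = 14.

Substitute w'_i = w_i - 1 (so w'_i >= 0). Then sum w'_i = 14 - 8 = 6.
Stars and bars: C(6+8-1, 8-1) = C(13,7).

Final answer: C(13,7) = 1716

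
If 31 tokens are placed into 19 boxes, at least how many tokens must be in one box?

By the pigeonhole principle: ceiling(31/19).

Final answer: 2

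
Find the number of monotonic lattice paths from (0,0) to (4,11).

Each path has 4 right steps and 11 up steps in some order (15 steps total).
Choose which 11 of the 15 steps are up: C(15,11).

Final answer: C(15,11) = 1365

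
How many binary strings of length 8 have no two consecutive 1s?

Let a(n) count valid strings. If the last bit is 0 the prefix is any valid string of length n-1; if it is 1 the string must end in 01 with a valid prefix of length n-2. So a(n) = a(n-1) + a(n-2), a(1)=2, a(2)=3.
Iterating the recurrence: a(1)=2, a(2)=3, a(3)=5, a(4)=8, a(5)=13, a(6)=21, a(7)=34, a(8)=55.

Final answer: 55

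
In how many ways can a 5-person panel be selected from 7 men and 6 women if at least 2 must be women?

Sum over valid woman counts:
C(6,2)C(7,3) = 525
C(6,3)C(7,2) = 420
C(6,4)C(7,1) = 105
C(6,5)C(7,0) = 6
Total: 525 + 420 + 105 + 6.

Final answer: 1056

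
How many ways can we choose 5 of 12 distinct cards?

C(12,5) = 12!/(5! x 7!).

Final answer: \binom{12}{5} = 792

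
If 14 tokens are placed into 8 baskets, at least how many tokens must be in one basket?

By the pigeonhole principle: ceiling(14/8).

Final answer: 2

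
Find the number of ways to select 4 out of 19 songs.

C(19,4) = 19!/(4! x (19-4)!).

Final answer: C(19,4) = 3876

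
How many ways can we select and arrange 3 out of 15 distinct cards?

P(15,3) = 15!/(15-3)! = 15!/12!.

Final answer: P(15,3) = 2730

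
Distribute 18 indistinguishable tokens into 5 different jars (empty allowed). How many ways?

Stars and bars: C(n+k-1, k-1) = C(22,4).

Final answer: C(22,4) = 7315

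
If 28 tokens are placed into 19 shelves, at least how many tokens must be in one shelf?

By the pigeonhole principle: ceiling(28/19).

Final answer: 2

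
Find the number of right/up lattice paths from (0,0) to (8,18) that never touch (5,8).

Total paths to (8,18): C(26,18) = 1562275.
Paths through (5,8): C(13,8) x C(13,10) = 368082.
Avoiding (5,8): 1562275 - 368082.

Final answer: 1194193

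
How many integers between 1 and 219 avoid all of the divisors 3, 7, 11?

|div by 3|=73, |div by 7|=31, |div by 11|=19.
|div by 3&7|=10, |div by 3&11|=6, |div by 7&11|=2, |div by all|=0.
By inclusion-exclusion, divisible by at least one: 73+31+19-10-6-2+0 = 105.
Not divisible by any: 219 - 105.

Final answer: 114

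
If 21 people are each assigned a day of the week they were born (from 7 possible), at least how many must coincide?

There are 7 possible values for day of the week they were born. With 21 people and 7 categories, by pigeonhole: ceiling(21/7).

Final answer: 3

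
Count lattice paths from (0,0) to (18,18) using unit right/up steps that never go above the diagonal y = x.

Total monotonic paths to (18,18): C(36,18) = 9075135300.
By the reflection principle, paths that go above the diagonal number C(36,19) = 8597496600.
Valid Dyck paths: 9075135300 - 8597496600.
(Equivalently, C_{18} = C(36,18)/19 = 9075135300/19.)

Final answer: C_{18} = 477638700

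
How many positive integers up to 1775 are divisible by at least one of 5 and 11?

Multiples of 5: 355. Multiples of 11: 161. Of both (lcm=55): 32.
By inclusion-exclusion: 355 + 161 - 32.

Final answer: 484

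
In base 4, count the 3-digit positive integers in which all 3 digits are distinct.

The leading digit has 3 choices (anything but zero); the next has 3 (anything but the first), then 2, and so on, one fewer each time.
Total: 3 x 3 x 2.

Final answer: 18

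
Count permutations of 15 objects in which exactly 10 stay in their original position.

Choose which 10 elements are fixed: C(15,10) = 3003.
Derange the remaining 5 using D(j) = (j-1)(D(j-1) + D(j-2)), D(0)=1, D(1)=0: D(2)=1, D(3)=2, D(4)=9, D(5)=44.
Total: 3003 x 44.

Final answer: C(15,10) D(5) = 132132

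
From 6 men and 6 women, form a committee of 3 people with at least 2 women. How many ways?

Sum over valid woman counts:
C(6,2)C(6,1) = 90
C(6,3)C(6,0) = 20
Total: 90 + 20.

Final answer: 110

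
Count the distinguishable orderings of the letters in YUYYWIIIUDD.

Letters (D:2, I:3, U:2, W:1, Y:3). Total letters: 11.
Permutations = 11!/(3! x 3! x 2! x 2!).

Final answer: 277200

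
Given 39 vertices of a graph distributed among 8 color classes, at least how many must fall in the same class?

By pigeonhole with 39 objects and 8 categories: ceiling(39/8).

Final answer: 5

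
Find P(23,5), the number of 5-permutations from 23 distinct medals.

P(23,5) = 23!/(23-5)! = 23!/18!.

Final answer: P(23,5) = 4037880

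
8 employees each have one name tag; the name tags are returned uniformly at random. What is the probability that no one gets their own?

D(n) = (n-1)(D(n-1) + D(n-2)), D(0)=1, D(1)=0.
Building up: D(2)=1, D(3)=2, D(4)=9, D(5)=44, D(6)=265, D(7)=1854, D(8)=14833.
Total arrangements: 8! = 40320.
Probability = D(8)/8! = 2119/5760.

Final answer: D(8)/8! = 14833/40320 = 0.367882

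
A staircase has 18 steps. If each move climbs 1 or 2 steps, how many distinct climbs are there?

Let f(n) be the number of climbs. Removing the last move (1 or 2 steps) gives f(n) = f(n-1) + f(n-2); base cases f(1)=1, f(2)=2.
Computing successive values: f(1)=1, f(2)=2, f(3)=3, f(4)=5, f(5)=8, f(6)=13, f(7)=21, f(8)=34, f(9)=55, f(10)=89, f(11)=144, f(12)=233, f(13)=377, f(14)=610, f(15)=987, f(16)=1597, f(17)=2584, f(18)=4181.

Final answer: 4181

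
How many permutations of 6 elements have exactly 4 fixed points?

Choose which 4 elements are fixed: C(6,4) = 15.
Derange the remaining 2 using D(j) = (j-1)(D(j-1) + D(j-2)), D(0)=1, D(1)=0: D(2)=1.
Total: 15 x 1.

Final answer: C(6,4) D(2) = 15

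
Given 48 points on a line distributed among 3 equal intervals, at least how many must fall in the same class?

By pigeonhole with 48 objects and 3 categories: ceiling(48/3).

Final answer: 16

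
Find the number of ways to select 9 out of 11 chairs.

C(11,9) = 11!/(9! x 2!).

Final answer: \binom{11}{9} = 55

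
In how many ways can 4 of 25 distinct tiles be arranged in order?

P(25,4) = 25!/(25-4)! = 25!/21!.

Final answer: P(25,4) = 303600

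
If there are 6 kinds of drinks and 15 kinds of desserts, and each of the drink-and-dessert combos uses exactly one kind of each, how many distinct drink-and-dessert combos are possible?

By the multiplication principle: 6 x 15.

Final answer: 90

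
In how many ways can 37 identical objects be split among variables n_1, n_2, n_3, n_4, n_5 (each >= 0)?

Stars and bars with 37 stars and 4 bars:
C(37+5-1, 5-1) = C(41,4).

Final answer: C(41,4) = 101270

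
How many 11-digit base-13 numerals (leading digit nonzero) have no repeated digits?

First digit: 12 (nonzero). Second: 12 (not first). Third: 11, etc.
Total: 12 x 12 x 11 x 10 x 9 x 8 x 7 x 6 x 5 x 4 x 3.

Final answer: 2874009600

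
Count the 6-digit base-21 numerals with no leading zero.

These are the integers in [21^5, 21^6), so the count is 21^6 - 21^5 = 20 x 21^5.

Final answer: 81682020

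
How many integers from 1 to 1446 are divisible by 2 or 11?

Multiples of 2: 723. Multiples of 11: 131. Of both (lcm=22): 65.
By inclusion-exclusion: 723 + 131 - 65.

Final answer: 789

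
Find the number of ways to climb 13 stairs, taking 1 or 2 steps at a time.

Condition on the final move: it is a 1-step (f(n-1) ways to get there) or a 2-step (f(n-2) ways), so f(n) = f(n-1) + f(n-2), with f(1)=1, f(2)=2.
Iterating the recurrence: f(1)=1, f(2)=2, f(3)=3, f(4)=5, f(5)=8, f(6)=13, f(7)=21, f(8)=34, f(9)=55, f(10)=89, f(11)=144, f(12)=233, f(13)=377.

Final answer: 377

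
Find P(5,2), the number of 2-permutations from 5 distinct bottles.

P(5,2) = 5!/(5-2)! = 5!/3!.

Final answer: P(5,2) = 20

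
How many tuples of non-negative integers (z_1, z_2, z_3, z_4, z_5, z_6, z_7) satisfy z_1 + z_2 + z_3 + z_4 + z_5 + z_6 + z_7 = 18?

Stars and bars with 18 stars and 6 bars:
C(18+7-1, 7-1) = C(24,6).

Final answer: C(24,6) = 134596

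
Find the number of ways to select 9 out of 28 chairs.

C(28,9) = 28!/(9! x 19!).

Final answer: \binom{28}{9} = 6906900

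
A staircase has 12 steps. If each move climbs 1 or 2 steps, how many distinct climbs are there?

Let f(n) count the ways. The last step is size 1 or 2, so f(n) = f(n-1) + f(n-2) with f(1)=1, f(2)=2.
Computing successive values: f(1)=1, f(2)=2, f(3)=3, f(4)=5, f(5)=8, f(6)=13, f(7)=21, f(8)=34, f(9)=55, f(10)=89, f(11)=144, f(12)=233.

Final answer: 233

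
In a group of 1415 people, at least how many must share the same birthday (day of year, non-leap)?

There are 365 possible values for birthday (day of year, non-leap). With 1415 people and 365 categories, by pigeonhole: ceiling(1415/365).

Final answer: 4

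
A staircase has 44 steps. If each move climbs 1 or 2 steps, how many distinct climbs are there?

Let f(n) count the ways. The last step is size 1 or 2, so f(n) = f(n-1) + f(n-2) with f(1)=1, f(2)=2.
Iterating the recurrence: f(1)=1, f(2)=2, f(3)=3, f(4)=5, f(5)=8, f(6)=13, f(7)=21, f(8)=34, f(9)=55, f(10)=89, f(11)=144, f(12)=233, f(13)=377, f(14)=610, f(15)=987, f(16)=1597, f(17)=2584, f(18)=4181, f(19)=6765, f(20)=10946, f(21)=17711, f(22)=28657, f(23)=46368, f(24)=75025, f(25)=121393, f(26)=196418, f(27)=317811, f(28)=514229, f(29)=832040, f(30)=1346269, f(31)=2178309, f(32)=3524578, f(33)=5702887, f(34)=9227465, f(35)=14930352, f(36)=24157817, f(37)=39088169, f(38)=63245986, f(39)=102334155, f(40)=165580141, f(41)=267914296, f(42)=433494437, f(43)=701408733, f(44)=1134903170.

Final answer: 1134903170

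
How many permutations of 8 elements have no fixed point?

Use the recurrence D(n) = (n-1)(D(n-1) + D(n-2)) with D(0)=1, D(1)=0.
D(2) = 1 x (0 + 1) = 1
D(3) = 2 x (1 + 0) = 2
D(4) = 3 x (2 + 1) = 9
D(5) = 4 x (9 + 2) = 44
D(6) = 5 x (44 + 9) = 265
D(7) = 6 x (265 + 44) = 1854
D(8) = 7 x (D(7) + D(6)) = 7 x (1854 + 265)

Final answer: D(8) = 14833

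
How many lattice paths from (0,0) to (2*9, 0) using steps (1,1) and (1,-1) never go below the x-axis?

Total monotonic paths to (9,9): C(18,9) = 48620.
Reflecting each bad path at its first crossing gives a bijection with paths to (8,10): C(18,10) = 43758.
Valid Dyck paths: 48620 - 43758.
(These counts are the Catalan numbers.)

Final answer: C_{9} = 4862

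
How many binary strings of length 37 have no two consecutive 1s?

A valid string ends in 0 (append to any length-(n-1) valid string) or in 01 (append to any length-(n-2) valid string), so a(n) = a(n-1) + a(n-2) with a(1)=2, a(2)=3.
Building up term by term: a(1)=2, a(2)=3, a(3)=5, a(4)=8, a(5)=13, a(6)=21, a(7)=34, a(8)=55, a(9)=89, a(10)=144, a(11)=233, a(12)=377, a(13)=610, a(14)=987, a(15)=1597, a(16)=2584, a(17)=4181, a(18)=6765, a(19)=10946, a(20)=17711, a(21)=28657, a(22)=46368, a(23)=75025, a(24)=121393, a(25)=196418, a(26)=317811, a(27)=514229, a(28)=832040, a(29)=1346269, a(30)=2178309, a(31)=3524578, a(32)=5702887, a(33)=9227465, a(34)=14930352, a(35)=24157817, a(36)=39088169, a(37)=63245986.

Final answer: 63245986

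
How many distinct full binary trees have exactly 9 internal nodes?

The structures are counted by the Catalan number C_n. Here n = 9.
C_n = C(2n,n)/(n+1), so C_{9} = C(18,9)/10 = 48620/10.

Final answer: C_{9} = 4862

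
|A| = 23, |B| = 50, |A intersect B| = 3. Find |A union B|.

|A union B| = |A| + |B| - |A intersect B| = 23 + 50 - 3.

Final answer: 70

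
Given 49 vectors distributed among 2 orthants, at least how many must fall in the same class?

By pigeonhole with 49 objects and 2 categories: ceiling(49/2).

Final answer: 25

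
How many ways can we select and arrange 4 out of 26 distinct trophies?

P(26,4) = 26!/(26-4)! = 26!/22!.

Final answer: P(26,4) = 358800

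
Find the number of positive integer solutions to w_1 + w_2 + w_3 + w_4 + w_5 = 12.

Substitute w'_i = w_i - 1 (so w'_i >= 0). Then sum w'_i = 12 - 5 = 7.
Stars and bars: C(7+5-1, 5-1) = C(11,4).

Final answer: C(11,4) = 330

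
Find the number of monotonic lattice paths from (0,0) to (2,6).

Each path has 2 right steps and 6 up steps in some order (8 steps total).
Choose which 6 of the 8 steps are up: C(8,6).

Final answer: C(8,6) = 28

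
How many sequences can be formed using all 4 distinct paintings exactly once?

The number of ways to arrange 4 distinct objects is 4!.

Final answer: 4! = 24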